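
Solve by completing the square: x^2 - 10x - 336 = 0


Start: x^2 - 10x - 336 = 0
Move constant: x^2 - 10x = 336
Half of -10 is -5, squared is 25
Add 25 to both sides: x^2 - 10x + 25 = 361
(x - 5)^2 = 361
x - 5 = ±19
x = 5 + 19 = 24 or x = 5 - 19 = -14

x = -14, x = 24


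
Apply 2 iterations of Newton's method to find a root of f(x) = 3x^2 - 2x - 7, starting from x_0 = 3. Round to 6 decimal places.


Newton's method: x_(n+1) = x_n - f(x_n)/f'(x_n)
f(x) = 3x^2 - 2x - 7
f'(x) = 6x - 2

Iteration 1:
  f(3.000000) = 14.000000
  f'(3.000000) = 16.000000
  x_1 = 3.000000 - (14.000000)/(16.000000) = 2.125000

Iteration 2:
  f(2.125000) = 2.296875
  f'(2.125000) = 10.750000
  x_2 = 2.125000 - (2.296875)/(10.750000) = 1.911337

x_2 = 1.911337


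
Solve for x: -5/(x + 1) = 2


Multiply both sides by (x + 1): -5 = 2(x + 1)
Distribute: -5 = 2x + 2
2x = -5 - 2 = -7
x = -7/2

x = -7/2


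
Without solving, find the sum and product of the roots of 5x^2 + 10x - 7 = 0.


By Vieta's formulas for ax^2 + bx + c = 0:
  Sum of roots = -b/a
  Product of roots = c/a

Here a = 5, b = 10, c = -7
Sum = -(10)/5 = -2
Product = -7/5 = -7/5

Sum = -2, Product = -7/5


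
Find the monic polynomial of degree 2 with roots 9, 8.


A monic polynomial with roots 9, 8 is:
p(x) = (x - 9)(x - 8)
After multiplying by (x - 9): x - 9
After multiplying by (x - 8): x^2 - 17x + 72

x^2 - 17x + 72


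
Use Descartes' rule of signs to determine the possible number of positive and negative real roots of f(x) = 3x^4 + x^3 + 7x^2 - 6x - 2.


Descartes' rule of signs:

For positive roots, count sign changes in f(x) = 3x^4 + x^3 + 7x^2 - 6x - 2:
Signs of coefficients: +, +, +, -, -
Number of sign changes: 1
Possible positive real roots: 1

For negative roots, examine f(-x) = 3x^4 - x^3 + 7x^2 + 6x - 2:
Signs of coefficients: +, -, +, +, -
Number of sign changes: 3
Possible negative real roots: 3, 1

Positive roots: 1; Negative roots: 3 or 1


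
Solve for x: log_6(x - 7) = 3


Convert to exponential form: x - 7 = 6^3 = 216
x = 216 + 7 = 223
Check: log_6(223 - 7) = log_6(216) = log_6(216) = 3 ✓

x = 223


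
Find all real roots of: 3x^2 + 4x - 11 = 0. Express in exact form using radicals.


Using the quadratic formula: x = (-b ± sqrt(b^2 - 4ac)) / (2a)
Here a = 3, b = 4, c = -11
Discriminant = b^2 - 4ac = 4^2 - 4(3)(-11) = 16 + 132 = 148
Since discriminant = 148 > 0, there are two real roots.
x = (-4 ± 2*sqrt(37)) / 6
Simplifying: x = (-2 ± sqrt(37)) / 3
Numerically: x ≈ 1.3609 or x ≈ -2.6943

x = (-2 + sqrt(37)) / 3 or x = (-2 - sqrt(37)) / 3


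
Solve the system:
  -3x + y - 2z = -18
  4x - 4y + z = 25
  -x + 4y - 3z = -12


Using Cramer's rule. Expand each determinant along the first row.
D  = (-3)*[(-4)*(-3) - 1*4] - 1*[4*(-3) - 1*(-1)] + (-2)*[4*4 - (-4)*(-1)]
  = (-3)*(8) - 1*(-11) + (-2)*(12) = -37
Dx = (-18)*[(-4)*(-3) - 1*4] - 1*[25*(-3) - 1*(-12)] + (-2)*[25*4 - (-4)*(-12)]
  = (-18)*(8) - 1*(-63) + (-2)*(52) = -185
Dy = (-3)*[25*(-3) - 1*(-12)] - (-18)*[4*(-3) - 1*(-1)] + (-2)*[4*(-12) - 25*(-1)]
  = (-3)*(-63) - (-18)*(-11) + (-2)*(-23) = 37
Dz = (-3)*[(-4)*(-12) - 25*4] - 1*[4*(-12) - 25*(-1)] + (-18)*[4*4 - (-4)*(-1)]
  = (-3)*(-52) - 1*(-23) + (-18)*(12) = -37
x = Dx/D = -185/-37 = 5, y = Dy/D = 37/-37 = -1, z = Dz/D = -37/-37 = 1
Check eq1: (-3)(5) + (1)(-1) + (-2)(1) = -18 = -18 ✓
Check eq2: (4)(5) + (-4)(-1) + (1)(1) = 25 = 25 ✓
Check eq3: (-1)(5) + (4)(-1) + (-3)(1) = -12 = -12 ✓

x = 5, y = -1, z = 1


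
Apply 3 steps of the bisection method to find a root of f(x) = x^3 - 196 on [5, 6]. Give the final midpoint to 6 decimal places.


f(x) = x^3 - 196
f(5) = -71 < 0
f(6) = 20 > 0

Step 1: midpoint = (5.000000 + 6.000000)/2 = 5.500000
  f(5.500000) = -29.625000
  f(mid) < 0, so root is in [5.500000, 6.000000]

Step 2: midpoint = (5.500000 + 6.000000)/2 = 5.750000
  f(5.750000) = -5.890625
  f(mid) < 0, so root is in [5.750000, 6.000000]

Step 3: midpoint = (5.750000 + 6.000000)/2 = 5.875000
  f(5.875000) = 6.779297
  f(mid) > 0, so root is in [5.750000, 5.875000]

midpoint = 5.875000


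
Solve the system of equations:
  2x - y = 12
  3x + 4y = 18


Using Cramer's rule:
Determinant D = (2)(4) - (3)(-1) = 8 + 3 = 11
Dx = (12)(4) - (18)(-1) = 48 + 18 = 66
Dy = (2)(18) - (3)(12) = 36 - 36 = 0
x = Dx/D = 66/11 = 6
y = Dy/D = 0/11 = 0

x = 6, y = 0


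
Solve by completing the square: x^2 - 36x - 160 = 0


Start: x^2 - 36x - 160 = 0
Move constant: x^2 - 36x = 160
Half of -36 is -18, squared is 324
Add 324 to both sides: x^2 - 36x + 324 = 484
(x - 18)^2 = 484
x - 18 = ±22
x = 18 + 22 = 40 or x = 18 - 22 = -4

x = -4, x = 40


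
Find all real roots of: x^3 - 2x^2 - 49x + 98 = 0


Let p(x) = x^3 - 2x^2 - 49x + 98. By the rational root theorem (leading coefficient 1), any rational root is an integer divisor of 98: try ±1, ±2, ... in turn.
Test x = 1: value = 48 ≠ 0.
Test x = -1: value = 144 ≠ 0.
Test x = 2: value = 0 ✓, so (x - 2) is a factor.
Synthetic division by (x - 2): bring down 1; 1(2) - 2 = 0; 0(2) - 49 = -49; (-49)(2) + 98 = 0 → quotient x^2 - 49, remainder 0.
Solve the quadratic x^2 - 49 = 0: discriminant = 0^2 - 4(1)(-49) = 0 + 196 = 196.
sqrt(196) = 14, so x = (0 ± 14)/2: x = 7 or x = -7.

x = -7, x = 2, x = 7


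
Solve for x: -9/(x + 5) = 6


Multiply both sides by (x + 5): -9 = 6(x + 5)
Distribute: -9 = 6x + 30
6x = -9 - 30 = -39
x = -13/2

x = -13/2


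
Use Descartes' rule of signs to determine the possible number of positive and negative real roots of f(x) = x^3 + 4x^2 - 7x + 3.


Descartes' rule of signs:

For positive roots, count sign changes in f(x) = x^3 + 4x^2 - 7x + 3:
Signs of coefficients: +, +, -, +
Number of sign changes: 2
Possible positive real roots: 2, 0

For negative roots, examine f(-x) = -x^3 + 4x^2 + 7x + 3:
Signs of coefficients: -, +, +, +
Number of sign changes: 1
Possible negative real roots: 1

Positive roots: 2 or 0; Negative roots: 1


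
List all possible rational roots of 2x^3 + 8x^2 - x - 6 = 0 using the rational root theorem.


Rational root theorem: possible roots are ±p/q where:
  p divides the constant term (-6): p ∈ {1, 2, 3, 6}
  q divides the leading coefficient (2): q ∈ {1, 2}

All possible rational roots: -6, -3, -2, -3/2, -1, -1/2, 1/2, 1, 3/2, 2, 3, 6

-6, -3, -2, -3/2, -1, -1/2, 1/2, 1, 3/2, 2, 3, 6


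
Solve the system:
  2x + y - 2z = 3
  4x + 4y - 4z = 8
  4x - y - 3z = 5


Using Cramer's rule. Expand each determinant along the first row.
D  = 2*[4*(-3) - (-4)*(-1)] - 1*[4*(-3) - (-4)*4] + (-2)*[4*(-1) - 4*4]
  = 2*(-16) - 1*(4) + (-2)*(-20) = 4
Dx = 3*[4*(-3) - (-4)*(-1)] - 1*[8*(-3) - (-4)*5] + (-2)*[8*(-1) - 4*5]
  = 3*(-16) - 1*(-4) + (-2)*(-28) = 12
Dy = 2*[8*(-3) - (-4)*5] - 3*[4*(-3) - (-4)*4] + (-2)*[4*5 - 8*4]
  = 2*(-4) - 3*(4) + (-2)*(-12) = 4
Dz = 2*[4*5 - 8*(-1)] - 1*[4*5 - 8*4] + 3*[4*(-1) - 4*4]
  = 2*(28) - 1*(-12) + 3*(-20) = 8
x = Dx/D = 12/4 = 3, y = Dy/D = 4/4 = 1, z = Dz/D = 8/4 = 2
Check eq1: (2)(3) + (1)(1) + (-2)(2) = 3 = 3 ✓
Check eq2: (4)(3) + (4)(1) + (-4)(2) = 8 = 8 ✓
Check eq3: (4)(3) + (-1)(1) + (-3)(2) = 5 = 5 ✓

x = 3, y = 1, z = 2


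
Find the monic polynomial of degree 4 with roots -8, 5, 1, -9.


A monic polynomial with roots -8, 5, 1, -9 is:
p(x) = (x + 8)(x - 5)(x - 1)(x + 9)
After multiplying by (x + 8): x + 8
After multiplying by (x - 5): x^2 + 3x - 40
After multiplying by (x - 1): x^3 + 2x^2 - 43x + 40
After multiplying by (x + 9): x^4 + 11x^3 - 25x^2 - 347x + 360

x^4 + 11x^3 - 25x^2 - 347x + 360


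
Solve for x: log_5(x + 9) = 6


Convert to exponential form: x + 9 = 5^6 = 15625
x = 15625 - 9 = 15616
Check: log_5(15616 + 9) = log_5(15625) = log_5(15625) = 6 ✓

x = 15616


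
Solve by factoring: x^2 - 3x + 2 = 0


We need two numbers that multiply to 2 and add to -3.
Those numbers are -2 and -1 (since (-2) * (-1) = 2 and (-2) + (-1) = -3).
So x^2 - 3x + 2 = (x - 2)(x - 1) = 0
Setting each factor to zero: x = 2 or x = 1

x = 1, x = 2


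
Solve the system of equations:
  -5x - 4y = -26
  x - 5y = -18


Using Cramer's rule:
Determinant D = (-5)(-5) - (1)(-4) = 25 + 4 = 29
Dx = (-26)(-5) - (-18)(-4) = 130 - 72 = 58
Dy = (-5)(-18) - (1)(-26) = 90 + 26 = 116
x = Dx/D = 58/29 = 2
y = Dy/D = 116/29 = 4

x = 2, y = 4


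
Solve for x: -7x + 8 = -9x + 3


Starting with: -7x + 8 = -9x + 3
Move all x terms to left: (-7 + 9)x = 3 - 8
Simplify: 2x = -5
Divide both sides by 2: x = -5/2

x = -5/2


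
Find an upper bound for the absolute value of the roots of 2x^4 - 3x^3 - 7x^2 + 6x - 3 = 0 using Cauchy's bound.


Cauchy's bound: all roots r satisfy |r| <= 1 + max(|a_i/a_n|) for i = 0,...,n-1
where a_n is the leading coefficient.

Coefficients: [2, -3, -7, 6, -3]
Leading coefficient a_n = 2
Ratios |a_i/a_n|: 3/2, 7/2, 3, 3/2
Maximum ratio: 7/2
Cauchy's bound: |r| <= 1 + 7/2 = 9/2

Upper bound = 9/2


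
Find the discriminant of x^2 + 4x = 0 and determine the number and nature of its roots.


For ax^2 + bx + c = 0, discriminant D = b^2 - 4ac
Here a = 1, b = 4, c = 0
D = (4)^2 - 4(1)(0) = 16 - 0 = 16

D = 16 > 0 and is a perfect square (sqrt = 4)
The equation has 2 distinct real rational roots.

Discriminant = 16, 2 distinct real rational roots


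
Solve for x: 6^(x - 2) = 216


Express both sides with the same base.
216 = 6^3
Since the bases match, equate exponents: x - 2 = 3
So x = 3 - (-2) = 5

x = 5


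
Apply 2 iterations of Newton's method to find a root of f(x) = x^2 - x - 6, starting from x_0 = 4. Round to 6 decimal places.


Newton's method: x_(n+1) = x_n - f(x_n)/f'(x_n)
f(x) = x^2 - x - 6
f'(x) = 2x - 1

Iteration 1:
  f(4.000000) = 6.000000
  f'(4.000000) = 7.000000
  x_1 = 4.000000 - (6.000000)/(7.000000) = 3.142857

Iteration 2:
  f(3.142857) = 0.734694
  f'(3.142857) = 5.285714
  x_2 = 3.142857 - (0.734694)/(5.285714) = 3.003861

x_2 = 3.003861


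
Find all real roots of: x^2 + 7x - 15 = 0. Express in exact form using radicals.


Using the quadratic formula: x = (-b ± sqrt(b^2 - 4ac)) / (2a)
Here a = 1, b = 7, c = -15
Discriminant = b^2 - 4ac = 7^2 - 4(1)(-15) = 49 + 60 = 109
Since discriminant = 109 > 0, there are two real roots.
x = (-7 ± sqrt(109)) / 2
Numerically: x ≈ 1.7202 or x ≈ -8.7202

x = (-7 + sqrt(109)) / 2 or x = (-7 - sqrt(109)) / 2


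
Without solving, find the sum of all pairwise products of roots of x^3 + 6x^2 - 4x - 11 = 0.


By Vieta's formulas for x^3 + bx^2 + cx + d = 0:
  r1 + r2 + r3 = -b/a = -6
  r1*r2 + r1*r3 + r2*r3 = c/a = -4
  r1*r2*r3 = -d/a = 11


Sum of pairwise products = -4


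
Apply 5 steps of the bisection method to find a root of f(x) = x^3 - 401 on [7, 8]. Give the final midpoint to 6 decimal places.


f(x) = x^3 - 401
f(7) = -58 < 0
f(8) = 111 > 0

Step 1: midpoint = (7.000000 + 8.000000)/2 = 7.500000
  f(7.500000) = 20.875000
  f(mid) > 0, so root is in [7.000000, 7.500000]

Step 2: midpoint = (7.000000 + 7.500000)/2 = 7.250000
  f(7.250000) = -19.921875
  f(mid) < 0, so root is in [7.250000, 7.500000]

Step 3: midpoint = (7.250000 + 7.500000)/2 = 7.375000
  f(7.375000) = 0.130859
  f(mid) > 0, so root is in [7.250000, 7.375000]

Step 4: midpoint = (7.250000 + 7.375000)/2 = 7.312500
  f(7.312500) = -9.981201
  f(mid) < 0, so root is in [7.312500, 7.375000]

Step 5: midpoint = (7.312500 + 7.375000)/2 = 7.343750
  f(7.343750) = -4.946686
  f(mid) < 0, so root is in [7.343750, 7.375000]

midpoint = 7.343750


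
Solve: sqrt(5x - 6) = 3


Square both sides: 5x - 6 = 3^2 = 9
5x = 9 + 6 = 15
x = 3
Check: sqrt(5*3 - 6) = sqrt(9) = 3 ✓

x = 3


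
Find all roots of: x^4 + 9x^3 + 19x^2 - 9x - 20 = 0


Let p(x) = x^4 + 9x^3 + 19x^2 - 9x - 20. By the rational root theorem (leading coefficient 1), any rational root is an integer divisor of 20: try ±1, ±2, ... in turn.
Test x = 1: value = 0 ✓, so (x - 1) is a factor.
Synthetic division by (x - 1): bring down 1; 1(1) + 9 = 10; 10(1) + 19 = 29; 29(1) - 9 = 20; 20(1) - 20 = 0 → quotient x^3 + 10x^2 + 29x + 20, remainder 0.
Continue with the quotient x^3 + 10x^2 + 29x + 20 (candidates must divide 20; re-test x = 1 first in case it repeats).
Test x = 1: value = 60 ≠ 0.
Test x = -1: value = 0 ✓, so (x + 1) is a factor.
Synthetic division by (x + 1): bring down 1; 1(-1) + 10 = 9; 9(-1) + 29 = 20; 20(-1) + 20 = 0 → quotient x^2 + 9x + 20, remainder 0.
Solve the quadratic x^2 + 9x + 20 = 0: discriminant = 9^2 - 4(1)(20) = 81 - 80 = 1.
sqrt(1) = 1, so x = (-9 ± 1)/2: x = -4 or x = -5.
Collecting all roots found:

x = -5, x = -4, x = -1, x = 1


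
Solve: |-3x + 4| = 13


An absolute value equation |expr| = 13 gives two cases:
Case 1: -3x + 4 = 13
  -3x = 9, so x = -3
Case 2: -3x + 4 = -13
  -3x = -17, so x = 17/3

x = -3, x = 17/3


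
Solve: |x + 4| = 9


An absolute value equation |expr| = 9 gives two cases:
Case 1: x + 4 = 9
  x = 5, so x = 5
Case 2: x + 4 = -9
  x = -13, so x = -13

x = -13, x = 5


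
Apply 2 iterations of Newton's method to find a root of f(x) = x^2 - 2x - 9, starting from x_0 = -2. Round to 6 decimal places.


Newton's method: x_(n+1) = x_n - f(x_n)/f'(x_n)
f(x) = x^2 - 2x - 9
f'(x) = 2x - 2

Iteration 1:
  f(-2.000000) = -1.000000
  f'(-2.000000) = -6.000000
  x_1 = -2.000000 - (-1.000000)/(-6.000000) = -2.166667

Iteration 2:
  f(-2.166667) = 0.027778
  f'(-2.166667) = -6.333333
  x_2 = -2.166667 - (0.027778)/(-6.333333) = -2.162281

x_2 = -2.162281


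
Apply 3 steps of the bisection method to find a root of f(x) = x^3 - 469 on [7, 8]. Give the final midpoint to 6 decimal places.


f(x) = x^3 - 469
f(7) = -126 < 0
f(8) = 43 > 0

Step 1: midpoint = (7.000000 + 8.000000)/2 = 7.500000
  f(7.500000) = -47.125000
  f(mid) < 0, so root is in [7.500000, 8.000000]

Step 2: midpoint = (7.500000 + 8.000000)/2 = 7.750000
  f(7.750000) = -3.515625
  f(mid) < 0, so root is in [7.750000, 8.000000]

Step 3: midpoint = (7.750000 + 8.000000)/2 = 7.875000
  f(7.875000) = 19.373047
  f(mid) > 0, so root is in [7.750000, 7.875000]

midpoint = 7.875000


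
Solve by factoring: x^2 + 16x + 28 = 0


We need two numbers that multiply to 28 and add to 16.
Those numbers are 14 and 2 (since 14 * 2 = 28 and 14 + 2 = 16).
So x^2 + 16x + 28 = (x + 14)(x + 2) = 0
Setting each factor to zero: x = -14 or x = -2

x = -14, x = -2


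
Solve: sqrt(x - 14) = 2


Square both sides: x - 14 = 2^2 = 4
x = 4 + 14 = 18
x = 18
Check: sqrt(1*18 - 14) = sqrt(4) = 2 ✓

x = 18


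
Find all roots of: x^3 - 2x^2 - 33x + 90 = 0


Let p(x) = x^3 - 2x^2 - 33x + 90. By the rational root theorem (leading coefficient 1), any rational root is an integer divisor of 90: try ±1, ±2, ... in turn.
Test x = 1: value = 56 ≠ 0.
Test x = -1: value = 120 ≠ 0.
Test x = 2: value = 24 ≠ 0.
Test x = -2: value = 140 ≠ 0.
Test x = 3: value = 0 ✓, so (x - 3) is a factor.
Synthetic division by (x - 3): bring down 1; 1(3) - 2 = 1; 1(3) - 33 = -30; (-30)(3) + 90 = 0 → quotient x^2 + x - 30, remainder 0.
Solve the quadratic x^2 + x - 30 = 0: discriminant = 1^2 - 4(1)(-30) = 1 + 120 = 121.
sqrt(121) = 11, so x = (-1 ± 11)/2: x = 5 or x = -6.
Collecting all roots found:

x = -6, x = 3, x = 5


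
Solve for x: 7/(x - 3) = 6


Multiply both sides by (x - 3): 7 = 6(x - 3)
Distribute: 7 = 6x - 18
6x = 7 + 18 = 25
x = 25/6

x = 25/6


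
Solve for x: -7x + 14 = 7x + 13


Starting with: -7x + 14 = 7x + 13
Move all x terms to left: (-7 - 7)x = 13 - 14
Simplify: -14x = -1
Divide both sides by -14: x = 1/14

x = 1/14


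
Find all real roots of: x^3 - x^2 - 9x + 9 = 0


Let p(x) = x^3 - x^2 - 9x + 9. By the rational root theorem (leading coefficient 1), any rational root is an integer divisor of 9: try ±1, ±2, ... in turn.
Test x = 1: value = 0 ✓, so (x - 1) is a factor.
Synthetic division by (x - 1): bring down 1; 1(1) - 1 = 0; 0(1) - 9 = -9; (-9)(1) + 9 = 0 → quotient x^2 - 9, remainder 0.
Solve the quadratic x^2 - 9 = 0: discriminant = 0^2 - 4(1)(-9) = 0 + 36 = 36.
sqrt(36) = 6, so x = (0 ± 6)/2: x = 3 or x = -3.

x = -3, x = 1, x = 3


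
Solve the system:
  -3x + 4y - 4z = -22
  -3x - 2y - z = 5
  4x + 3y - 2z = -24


Using Cramer's rule. Expand each determinant along the first row.
D  = (-3)*[(-2)*(-2) - (-1)*3] - 4*[(-3)*(-2) - (-1)*4] + (-4)*[(-3)*3 - (-2)*4]
  = (-3)*(7) - 4*(10) + (-4)*(-1) = -57
Dx = (-22)*[(-2)*(-2) - (-1)*3] - 4*[5*(-2) - (-1)*(-24)] + (-4)*[5*3 - (-2)*(-24)]
  = (-22)*(7) - 4*(-34) + (-4)*(-33) = 114
Dy = (-3)*[5*(-2) - (-1)*(-24)] - (-22)*[(-3)*(-2) - (-1)*4] + (-4)*[(-3)*(-24) - 5*4]
  = (-3)*(-34) - (-22)*(10) + (-4)*(52) = 114
Dz = (-3)*[(-2)*(-24) - 5*3] - 4*[(-3)*(-24) - 5*4] + (-22)*[(-3)*3 - (-2)*4]
  = (-3)*(33) - 4*(52) + (-22)*(-1) = -285
x = Dx/D = 114/-57 = -2, y = Dy/D = 114/-57 = -2, z = Dz/D = -285/-57 = 5
Check eq1: (-3)(-2) + (4)(-2) + (-4)(5) = -22 = -22 ✓
Check eq2: (-3)(-2) + (-2)(-2) + (-1)(5) = 5 = 5 ✓
Check eq3: (4)(-2) + (3)(-2) + (-2)(5) = -24 = -24 ✓

x = -2, y = -2, z = 5


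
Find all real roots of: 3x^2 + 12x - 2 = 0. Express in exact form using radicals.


Using the quadratic formula: x = (-b ± sqrt(b^2 - 4ac)) / (2a)
Here a = 3, b = 12, c = -2
Discriminant = b^2 - 4ac = 12^2 - 4(3)(-2) = 144 + 24 = 168
Since discriminant = 168 > 0, there are two real roots.
x = (-12 ± 2*sqrt(42)) / 6
Simplifying: x = (-6 ± sqrt(42)) / 3
Numerically: x ≈ 0.1602 or x ≈ -4.1602

x = (-6 + sqrt(42)) / 3 or x = (-6 - sqrt(42)) / 3


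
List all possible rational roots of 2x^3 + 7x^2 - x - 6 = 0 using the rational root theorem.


Rational root theorem: possible roots are ±p/q where:
  p divides the constant term (-6): p ∈ {1, 2, 3, 6}
  q divides the leading coefficient (2): q ∈ {1, 2}

All possible rational roots: -6, -3, -2, -3/2, -1, -1/2, 1/2, 1, 3/2, 2, 3, 6

-6, -3, -2, -3/2, -1, -1/2, 1/2, 1, 3/2, 2, 3, 6


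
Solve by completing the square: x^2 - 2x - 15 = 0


Start: x^2 - 2x - 15 = 0
Move constant: x^2 - 2x = 15
Half of -2 is -1, squared is 1
Add 1 to both sides: x^2 - 2x + 1 = 16
(x - 1)^2 = 16
x - 1 = ±4
x = 1 + 4 = 5 or x = 1 - 4 = -3

x = -3, x = 5


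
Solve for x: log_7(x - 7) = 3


Convert to exponential form: x - 7 = 7^3 = 343
x = 343 + 7 = 350
Check: log_7(350 - 7) = log_7(343) = log_7(343) = 3 ✓

x = 350


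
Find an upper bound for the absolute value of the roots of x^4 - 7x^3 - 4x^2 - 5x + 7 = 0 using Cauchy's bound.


Cauchy's bound: all roots r satisfy |r| <= 1 + max(|a_i/a_n|) for i = 0,...,n-1
where a_n is the leading coefficient.

Coefficients: [1, -7, -4, -5, 7]
Leading coefficient a_n = 1
Ratios |a_i/a_n|: 7, 4, 5, 7
Maximum ratio: 7
Cauchy's bound: |r| <= 1 + 7 = 8

Upper bound = 8


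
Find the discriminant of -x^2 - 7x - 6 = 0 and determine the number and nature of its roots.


For ax^2 + bx + c = 0, discriminant D = b^2 - 4ac
Here a = -1, b = -7, c = -6
D = (-7)^2 - 4(-1)(-6) = 49 - 24 = 25

D = 25 > 0 and is a perfect square (sqrt = 5)
The equation has 2 distinct real rational roots.

Discriminant = 25, 2 distinct real rational roots


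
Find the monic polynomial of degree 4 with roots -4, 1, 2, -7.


A monic polynomial with roots -4, 1, 2, -7 is:
p(x) = (x + 4)(x - 1)(x - 2)(x + 7)
After multiplying by (x + 4): x + 4
After multiplying by (x - 1): x^2 + 3x - 4
After multiplying by (x - 2): x^3 + x^2 - 10x + 8
After multiplying by (x + 7): x^4 + 8x^3 - 3x^2 - 62x + 56

x^4 + 8x^3 - 3x^2 - 62x + 56


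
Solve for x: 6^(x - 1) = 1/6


Express both sides with the same base.
1/6 = 6^(-1)
Since the bases match, equate exponents: x - 1 = -1
So x = -1 - (-1) = 0

x = 0


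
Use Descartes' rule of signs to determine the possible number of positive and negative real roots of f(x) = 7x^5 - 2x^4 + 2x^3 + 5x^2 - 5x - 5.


Descartes' rule of signs:

For positive roots, count sign changes in f(x) = 7x^5 - 2x^4 + 2x^3 + 5x^2 - 5x - 5:
Signs of coefficients: +, -, +, +, -, -
Number of sign changes: 3
Possible positive real roots: 3, 1

For negative roots, examine f(-x) = -7x^5 - 2x^4 - 2x^3 + 5x^2 + 5x - 5:
Signs of coefficients: -, -, -, +, +, -
Number of sign changes: 2
Possible negative real roots: 2, 0

Positive roots: 3 or 1; Negative roots: 2 or 0


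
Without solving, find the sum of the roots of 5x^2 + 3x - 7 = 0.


By Vieta's formulas for ax^2 + bx + c = 0:
  Sum of roots = -b/a
  Product of roots = c/a

Here a = 5, b = 3, c = -7
Sum = -(3)/5 = -3/5
Product = -7/5 = -7/5

Sum = -3/5


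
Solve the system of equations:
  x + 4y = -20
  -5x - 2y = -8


Using Cramer's rule:
Determinant D = (1)(-2) - (-5)(4) = -2 + 20 = 18
Dx = (-20)(-2) - (-8)(4) = 40 + 32 = 72
Dy = (1)(-8) - (-5)(-20) = -8 - 100 = -108
x = Dx/D = 72/18 = 4
y = Dy/D = -108/18 = -6

x = 4, y = -6


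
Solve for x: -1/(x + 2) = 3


Multiply both sides by (x + 2): -1 = 3(x + 2)
Distribute: -1 = 3x + 6
3x = -1 - 6 = -7
x = -7/3

x = -7/3


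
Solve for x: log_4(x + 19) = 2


Convert to exponential form: x + 19 = 4^2 = 16
x = 16 - 19 = -3
Check: log_4(-3 + 19) = log_4(16) = log_4(16) = 2 ✓

x = -3


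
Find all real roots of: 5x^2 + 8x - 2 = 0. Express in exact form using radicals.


Using the quadratic formula: x = (-b ± sqrt(b^2 - 4ac)) / (2a)
Here a = 5, b = 8, c = -2
Discriminant = b^2 - 4ac = 8^2 - 4(5)(-2) = 64 + 40 = 104
Since discriminant = 104 > 0, there are two real roots.
x = (-8 ± 2*sqrt(26)) / 10
Simplifying: x = (-4 ± sqrt(26)) / 5
Numerically: x ≈ 0.2198 or x ≈ -1.8198

x = (-4 + sqrt(26)) / 5 or x = (-4 - sqrt(26)) / 5


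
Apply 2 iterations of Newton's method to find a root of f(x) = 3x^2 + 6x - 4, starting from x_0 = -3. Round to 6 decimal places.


Newton's method: x_(n+1) = x_n - f(x_n)/f'(x_n)
f(x) = 3x^2 + 6x - 4
f'(x) = 6x + 6

Iteration 1:
  f(-3.000000) = 5.000000
  f'(-3.000000) = -12.000000
  x_1 = -3.000000 - (5.000000)/(-12.000000) = -2.583333

Iteration 2:
  f(-2.583333) = 0.520833
  f'(-2.583333) = -9.500000
  x_2 = -2.583333 - (0.520833)/(-9.500000) = -2.528509

x_2 = -2.528509


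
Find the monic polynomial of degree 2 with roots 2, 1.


A monic polynomial with roots 2, 1 is:
p(x) = (x - 2)(x - 1)
After multiplying by (x - 2): x - 2
After multiplying by (x - 1): x^2 - 3x + 2

x^2 - 3x + 2


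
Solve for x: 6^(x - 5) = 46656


Express both sides with the same base.
46656 = 6^6
Since the bases match, equate exponents: x - 5 = 6
So x = 6 - (-5) = 11

x = 11


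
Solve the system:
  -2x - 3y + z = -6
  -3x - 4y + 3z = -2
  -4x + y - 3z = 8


Using Cramer's rule. Expand each determinant along the first row.
D  = (-2)*[(-4)*(-3) - 3*1] - (-3)*[(-3)*(-3) - 3*(-4)] + 1*[(-3)*1 - (-4)*(-4)]
  = (-2)*(9) - (-3)*(21) + 1*(-19) = 26
Dx = (-6)*[(-4)*(-3) - 3*1] - (-3)*[(-2)*(-3) - 3*8] + 1*[(-2)*1 - (-4)*8]
  = (-6)*(9) - (-3)*(-18) + 1*(30) = -78
Dy = (-2)*[(-2)*(-3) - 3*8] - (-6)*[(-3)*(-3) - 3*(-4)] + 1*[(-3)*8 - (-2)*(-4)]
  = (-2)*(-18) - (-6)*(21) + 1*(-32) = 130
Dz = (-2)*[(-4)*8 - (-2)*1] - (-3)*[(-3)*8 - (-2)*(-4)] + (-6)*[(-3)*1 - (-4)*(-4)]
  = (-2)*(-30) - (-3)*(-32) + (-6)*(-19) = 78
x = Dx/D = -78/26 = -3, y = Dy/D = 130/26 = 5, z = Dz/D = 78/26 = 3
Check eq1: (-2)(-3) + (-3)(5) + (1)(3) = -6 = -6 ✓
Check eq2: (-3)(-3) + (-4)(5) + (3)(3) = -2 = -2 ✓
Check eq3: (-4)(-3) + (1)(5) + (-3)(3) = 8 = 8 ✓

x = -3, y = 5, z = 3


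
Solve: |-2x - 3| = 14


An absolute value equation |expr| = 14 gives two cases:
Case 1: -2x - 3 = 14
  -2x = 17, so x = -17/2
Case 2: -2x - 3 = -14
  -2x = -11, so x = 11/2

x = -17/2, x = 11/2


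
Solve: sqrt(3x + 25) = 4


Square both sides: 3x + 25 = 4^2 = 16
3x = 16 - 25 = -9
x = -3
Check: sqrt(3*(-3) + 25) = sqrt(16) = 4 ✓

x = -3


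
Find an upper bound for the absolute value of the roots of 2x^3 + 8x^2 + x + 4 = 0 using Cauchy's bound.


Cauchy's bound: all roots r satisfy |r| <= 1 + max(|a_i/a_n|) for i = 0,...,n-1
where a_n is the leading coefficient.

Coefficients: [2, 8, 1, 4]
Leading coefficient a_n = 2
Ratios |a_i/a_n|: 4, 1/2, 2
Maximum ratio: 4
Cauchy's bound: |r| <= 1 + 4 = 5

Upper bound = 5


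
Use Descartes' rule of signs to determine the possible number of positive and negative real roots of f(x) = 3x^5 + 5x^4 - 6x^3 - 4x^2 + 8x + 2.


Descartes' rule of signs:

For positive roots, count sign changes in f(x) = 3x^5 + 5x^4 - 6x^3 - 4x^2 + 8x + 2:
Signs of coefficients: +, +, -, -, +, +
Number of sign changes: 2
Possible positive real roots: 2, 0

For negative roots, examine f(-x) = -3x^5 + 5x^4 + 6x^3 - 4x^2 - 8x + 2:
Signs of coefficients: -, +, +, -, -, +
Number of sign changes: 3
Possible negative real roots: 3, 1

Positive roots: 2 or 0; Negative roots: 3 or 1


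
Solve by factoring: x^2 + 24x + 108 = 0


We need two numbers that multiply to 108 and add to 24.
Those numbers are 18 and 6 (since 18 * 6 = 108 and 18 + 6 = 24).
So x^2 + 24x + 108 = (x + 18)(x + 6) = 0
Setting each factor to zero: x = -18 or x = -6

x = -18, x = -6


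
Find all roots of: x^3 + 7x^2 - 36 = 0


Let p(x) = x^3 + 7x^2 - 36. By the rational root theorem (leading coefficient 1), any rational root is an integer divisor of 36: try ±1, ±2, ... in turn.
Test x = 1: value = -28 ≠ 0.
Test x = -1: value = -30 ≠ 0.
Test x = 2: value = 0 ✓, so (x - 2) is a factor.
Synthetic division by (x - 2): bring down 1; 1(2) + 7 = 9; 9(2) + 0 = 18; 18(2) - 36 = 0 → quotient x^2 + 9x + 18, remainder 0.
Solve the quadratic x^2 + 9x + 18 = 0: discriminant = 9^2 - 4(1)(18) = 81 - 72 = 9.
sqrt(9) = 3, so x = (-9 ± 3)/2: x = -3 or x = -6.
Collecting all roots found:

x = -6, x = -3, x = 2


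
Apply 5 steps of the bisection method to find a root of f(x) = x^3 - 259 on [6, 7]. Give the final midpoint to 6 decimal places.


f(x) = x^3 - 259
f(6) = -43 < 0
f(7) = 84 > 0

Step 1: midpoint = (6.000000 + 7.000000)/2 = 6.500000
  f(6.500000) = 15.625000
  f(mid) > 0, so root is in [6.000000, 6.500000]

Step 2: midpoint = (6.000000 + 6.500000)/2 = 6.250000
  f(6.250000) = -14.859375
  f(mid) < 0, so root is in [6.250000, 6.500000]

Step 3: midpoint = (6.250000 + 6.500000)/2 = 6.375000
  f(6.375000) = 0.083984
  f(mid) > 0, so root is in [6.250000, 6.375000]

Step 4: midpoint = (6.250000 + 6.375000)/2 = 6.312500
  f(6.312500) = -7.461670
  f(mid) < 0, so root is in [6.312500, 6.375000]

Step 5: midpoint = (6.312500 + 6.375000)/2 = 6.343750
  f(6.343750) = -3.707428
  f(mid) < 0, so root is in [6.343750, 6.375000]

midpoint = 6.343750


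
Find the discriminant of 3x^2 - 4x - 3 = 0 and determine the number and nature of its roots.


For ax^2 + bx + c = 0, discriminant D = b^2 - 4ac
Here a = 3, b = -4, c = -3
D = (-4)^2 - 4(3)(-3) = 16 + 36 = 52

D = 52 > 0 but not a perfect square
The equation has 2 distinct real irrational roots.

Discriminant = 52, 2 distinct real irrational roots


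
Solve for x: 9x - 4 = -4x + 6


Starting with: 9x - 4 = -4x + 6
Move all x terms to left: (9 + 4)x = 6 + 4
Simplify: 13x = 10
Divide both sides by 13: x = 10/13

x = 10/13


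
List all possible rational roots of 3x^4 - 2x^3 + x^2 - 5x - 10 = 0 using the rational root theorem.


Rational root theorem: possible roots are ±p/q where:
  p divides the constant term (-10): p ∈ {1, 2, 5, 10}
  q divides the leading coefficient (3): q ∈ {1, 3}

All possible rational roots: -10, -5, -10/3, -2, -5/3, -1, -2/3, -1/3, 1/3, 2/3, 1, 5/3, 2, 10/3, 5, 10

-10, -5, -10/3, -2, -5/3, -1, -2/3, -1/3, 1/3, 2/3, 1, 5/3, 2, 10/3, 5, 10


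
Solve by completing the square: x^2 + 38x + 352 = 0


Start: x^2 + 38x + 352 = 0
Move constant: x^2 + 38x = -352
Half of 38 is 19, squared is 361
Add 361 to both sides: x^2 + 38x + 361 = 9
(x + 19)^2 = 9
x + 19 = ±3
x = -19 + 3 = -16 or x = -19 - 3 = -22

x = -22, x = -16


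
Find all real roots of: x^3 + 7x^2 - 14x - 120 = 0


Let p(x) = x^3 + 7x^2 - 14x - 120. By the rational root theorem (leading coefficient 1), any rational root is an integer divisor of 120: try ±1, ±2, ... in turn.
Test x = 1: value = -126 ≠ 0.
Test x = -1: value = -100 ≠ 0.
Test x = 2: value = -112 ≠ 0.
Test x = -2: value = -72 ≠ 0.
Test x = 3: value = -72 ≠ 0.
Test x = -3: value = -42 ≠ 0.
Test x = 4: value = 0 ✓, so (x - 4) is a factor.
Synthetic division by (x - 4): bring down 1; 1(4) + 7 = 11; 11(4) - 14 = 30; 30(4) - 120 = 0 → quotient x^2 + 11x + 30, remainder 0.
Solve the quadratic x^2 + 11x + 30 = 0: discriminant = 11^2 - 4(1)(30) = 121 - 120 = 1.
sqrt(1) = 1, so x = (-11 ± 1)/2: x = -5 or x = -6.

x = -6, x = -5, x = 4


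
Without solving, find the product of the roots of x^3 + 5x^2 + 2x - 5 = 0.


By Vieta's formulas for x^3 + bx^2 + cx + d = 0:
  r1 + r2 + r3 = -b/a = -5
  r1*r2 + r1*r3 + r2*r3 = c/a = 2
  r1*r2*r3 = -d/a = 5


Product = 5


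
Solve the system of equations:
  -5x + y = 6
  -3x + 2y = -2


Using Cramer's rule:
Determinant D = (-5)(2) - (-3)(1) = -10 + 3 = -7
Dx = (6)(2) - (-2)(1) = 12 + 2 = 14
Dy = (-5)(-2) - (-3)(6) = 10 + 18 = 28
x = Dx/D = 14/-7 = -2
y = Dy/D = 28/-7 = -4

x = -2, y = -4


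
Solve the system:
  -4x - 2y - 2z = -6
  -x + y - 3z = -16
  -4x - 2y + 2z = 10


Using Cramer's rule. Expand each determinant along the first row.
D  = (-4)*[1*2 - (-3)*(-2)] - (-2)*[(-1)*2 - (-3)*(-4)] + (-2)*[(-1)*(-2) - 1*(-4)]
  = (-4)*(-4) - (-2)*(-14) + (-2)*(6) = -24
Dx = (-6)*[1*2 - (-3)*(-2)] - (-2)*[(-16)*2 - (-3)*10] + (-2)*[(-16)*(-2) - 1*10]
  = (-6)*(-4) - (-2)*(-2) + (-2)*(22) = -24
Dy = (-4)*[(-16)*2 - (-3)*10] - (-6)*[(-1)*2 - (-3)*(-4)] + (-2)*[(-1)*10 - (-16)*(-4)]
  = (-4)*(-2) - (-6)*(-14) + (-2)*(-74) = 72
Dz = (-4)*[1*10 - (-16)*(-2)] - (-2)*[(-1)*10 - (-16)*(-4)] + (-6)*[(-1)*(-2) - 1*(-4)]
  = (-4)*(-22) - (-2)*(-74) + (-6)*(6) = -96
x = Dx/D = -24/-24 = 1, y = Dy/D = 72/-24 = -3, z = Dz/D = -96/-24 = 4
Check eq1: (-4)(1) + (-2)(-3) + (-2)(4) = -6 = -6 ✓
Check eq2: (-1)(1) + (1)(-3) + (-3)(4) = -16 = -16 ✓
Check eq3: (-4)(1) + (-2)(-3) + (2)(4) = 10 = 10 ✓

x = 1, y = -3, z = 4


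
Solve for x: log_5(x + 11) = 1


Convert to exponential form: x + 11 = 5^1 = 5
x = 5 - 11 = -6
Check: log_5(-6 + 11) = log_5(5) = log_5(5) = 1 ✓

x = -6


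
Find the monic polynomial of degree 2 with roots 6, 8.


A monic polynomial with roots 6, 8 is:
p(x) = (x - 6)(x - 8)
After multiplying by (x - 6): x - 6
After multiplying by (x - 8): x^2 - 14x + 48

x^2 - 14x + 48


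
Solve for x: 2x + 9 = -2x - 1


Starting with: 2x + 9 = -2x - 1
Move all x terms to left: (2 + 2)x = -1 - 9
Simplify: 4x = -10
Divide both sides by 4: x = -5/2

x = -5/2


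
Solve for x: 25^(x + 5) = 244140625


Express both sides with the same base.
244140625 = 25^6
Since the bases match, equate exponents: x + 5 = 6
So x = 6 - (5) = 1

x = 1


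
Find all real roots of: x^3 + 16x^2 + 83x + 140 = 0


Let p(x) = x^3 + 16x^2 + 83x + 140. By the rational root theorem (leading coefficient 1), any rational root is an integer divisor of 140: try ±1, ±2, ... in turn.
Test x = 1: value = 240 ≠ 0.
Test x = -1: value = 72 ≠ 0.
Test x = 2: value = 378 ≠ 0.
Test x = -2: value = 30 ≠ 0.
Test x = 4: value = 792 ≠ 0.
Test x = -4: value = 0 ✓, so (x + 4) is a factor.
Synthetic division by (x + 4): bring down 1; 1(-4) + 16 = 12; 12(-4) + 83 = 35; 35(-4) + 140 = 0 → quotient x^2 + 12x + 35, remainder 0.
Solve the quadratic x^2 + 12x + 35 = 0: discriminant = 12^2 - 4(1)(35) = 144 - 140 = 4.
sqrt(4) = 2, so x = (-12 ± 2)/2: x = -5 or x = -7.

x = -7, x = -5, x = -4


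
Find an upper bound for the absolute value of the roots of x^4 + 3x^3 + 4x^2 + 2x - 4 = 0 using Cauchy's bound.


Cauchy's bound: all roots r satisfy |r| <= 1 + max(|a_i/a_n|) for i = 0,...,n-1
where a_n is the leading coefficient.

Coefficients: [1, 3, 4, 2, -4]
Leading coefficient a_n = 1
Ratios |a_i/a_n|: 3, 4, 2, 4
Maximum ratio: 4
Cauchy's bound: |r| <= 1 + 4 = 5

Upper bound = 5


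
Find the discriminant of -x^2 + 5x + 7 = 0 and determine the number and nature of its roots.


For ax^2 + bx + c = 0, discriminant D = b^2 - 4ac
Here a = -1, b = 5, c = 7
D = (5)^2 - 4(-1)(7) = 25 + 28 = 53

D = 53 > 0 but not a perfect square
The equation has 2 distinct real irrational roots.

Discriminant = 53, 2 distinct real irrational roots


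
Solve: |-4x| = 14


An absolute value equation |expr| = 14 gives two cases:
Case 1: -4x = 14
  -4x = 14, so x = -7/2
Case 2: -4x = -14
  -4x = -14, so x = 7/2

x = -7/2, x = 7/2


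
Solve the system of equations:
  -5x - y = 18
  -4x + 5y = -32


Using Cramer's rule:
Determinant D = (-5)(5) - (-4)(-1) = -25 - 4 = -29
Dx = (18)(5) - (-32)(-1) = 90 - 32 = 58
Dy = (-5)(-32) - (-4)(18) = 160 + 72 = 232
x = Dx/D = 58/-29 = -2
y = Dy/D = 232/-29 = -8

x = -2, y = -8


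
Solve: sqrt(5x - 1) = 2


Square both sides: 5x - 1 = 2^2 = 4
5x = 4 + 1 = 5
x = 1
Check: sqrt(5*1 - 1) = sqrt(4) = 2 ✓

x = 1


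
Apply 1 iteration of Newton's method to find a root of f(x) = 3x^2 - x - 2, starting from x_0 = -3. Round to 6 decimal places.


Newton's method: x_(n+1) = x_n - f(x_n)/f'(x_n)
f(x) = 3x^2 - x - 2
f'(x) = 6x - 1

Iteration 1:
  f(-3.000000) = 28.000000
  f'(-3.000000) = -19.000000
  x_1 = -3.000000 - (28.000000)/(-19.000000) = -1.526316

x_1 = -1.526316


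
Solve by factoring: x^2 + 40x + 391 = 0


We need two numbers that multiply to 391 and add to 40.
Those numbers are 17 and 23 (since 17 * 23 = 391 and 17 + 23 = 40).
So x^2 + 40x + 391 = (x + 17)(x + 23) = 0
Setting each factor to zero: x = -17 or x = -23

x = -23, x = -17


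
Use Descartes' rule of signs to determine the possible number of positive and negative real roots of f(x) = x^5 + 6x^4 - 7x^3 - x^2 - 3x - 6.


Descartes' rule of signs:

For positive roots, count sign changes in f(x) = x^5 + 6x^4 - 7x^3 - x^2 - 3x - 6:
Signs of coefficients: +, +, -, -, -, -
Number of sign changes: 1
Possible positive real roots: 1

For negative roots, examine f(-x) = -x^5 + 6x^4 + 7x^3 - x^2 + 3x - 6:
Signs of coefficients: -, +, +, -, +, -
Number of sign changes: 4
Possible negative real roots: 4, 2, 0

Positive roots: 1; Negative roots: 4 or 2 or 0


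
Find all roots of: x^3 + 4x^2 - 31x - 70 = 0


Let p(x) = x^3 + 4x^2 - 31x - 70. By the rational root theorem (leading coefficient 1), any rational root is an integer divisor of 70: try ±1, ±2, ... in turn.
Test x = 1: value = -96 ≠ 0.
Test x = -1: value = -36 ≠ 0.
Test x = 2: value = -108 ≠ 0.
Test x = -2: value = 0 ✓, so (x + 2) is a factor.
Synthetic division by (x + 2): bring down 1; 1(-2) + 4 = 2; 2(-2) - 31 = -35; (-35)(-2) - 70 = 0 → quotient x^2 + 2x - 35, remainder 0.
Solve the quadratic x^2 + 2x - 35 = 0: discriminant = 2^2 - 4(1)(-35) = 4 + 140 = 144.
sqrt(144) = 12, so x = (-2 ± 12)/2: x = 5 or x = -7.
Collecting all roots found:

x = -7, x = -2, x = 5


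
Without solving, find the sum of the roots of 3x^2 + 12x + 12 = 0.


By Vieta's formulas for ax^2 + bx + c = 0:
  Sum of roots = -b/a
  Product of roots = c/a

Here a = 3, b = 12, c = 12
Sum = -(12)/3 = -4
Product = 12/3 = 4

Sum = -4


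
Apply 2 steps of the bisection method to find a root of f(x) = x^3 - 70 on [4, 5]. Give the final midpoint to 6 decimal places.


f(x) = x^3 - 70
f(4) = -6 < 0
f(5) = 55 > 0

Step 1: midpoint = (4.000000 + 5.000000)/2 = 4.500000
  f(4.500000) = 21.125000
  f(mid) > 0, so root is in [4.000000, 4.500000]

Step 2: midpoint = (4.000000 + 4.500000)/2 = 4.250000
  f(4.250000) = 6.765625
  f(mid) > 0, so root is in [4.000000, 4.250000]

midpoint = 4.250000


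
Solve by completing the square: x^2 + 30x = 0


Start: x^2 + 30x + 0 = 0
Move constant: x^2 + 30x = 0
Half of 30 is 15, squared is 225
Add 225 to both sides: x^2 + 30x + 225 = 225
(x + 15)^2 = 225
x + 15 = ±15
x = -15 + 15 = 0 or x = -15 - 15 = -30

x = -30, x = 0


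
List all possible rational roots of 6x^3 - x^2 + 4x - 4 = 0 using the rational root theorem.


Rational root theorem: possible roots are ±p/q where:
  p divides the constant term (-4): p ∈ {1, 2, 4}
  q divides the leading coefficient (6): q ∈ {1, 2, 3, 6}

All possible rational roots: -4, -2, -4/3, -1, -2/3, -1/2, -1/3, -1/6, 1/6, 1/3, 1/2, 2/3, 1, 4/3, 2, 4

-4, -2, -4/3, -1, -2/3, -1/2, -1/3, -1/6, 1/6, 1/3, 1/2, 2/3, 1, 4/3, 2, 4


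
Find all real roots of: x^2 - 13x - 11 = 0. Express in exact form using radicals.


Using the quadratic formula: x = (-b ± sqrt(b^2 - 4ac)) / (2a)
Here a = 1, b = -13, c = -11
Discriminant = b^2 - 4ac = (-13)^2 - 4(1)(-11) = 169 + 44 = 213
Since discriminant = 213 > 0, there are two real roots.
x = (13 ± sqrt(213)) / 2
Numerically: x ≈ 13.7973 or x ≈ -0.7973

x = (13 + sqrt(213)) / 2 or x = (13 - sqrt(213)) / 2


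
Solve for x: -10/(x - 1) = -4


Multiply both sides by (x - 1): -10 = -4(x - 1)
Distribute: -10 = -4x + 4
-4x = -10 - 4 = -14
x = 7/2

x = 7/2


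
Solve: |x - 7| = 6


An absolute value equation |expr| = 6 gives two cases:
Case 1: x - 7 = 6
  x = 13, so x = 13
Case 2: x - 7 = -6
  x = 1, so x = 1

x = 1, x = 13


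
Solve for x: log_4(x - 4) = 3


Convert to exponential form: x - 4 = 4^3 = 64
x = 64 + 4 = 68
Check: log_4(68 - 4) = log_4(64) = log_4(64) = 3 ✓

x = 68


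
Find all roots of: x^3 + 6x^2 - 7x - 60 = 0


Let p(x) = x^3 + 6x^2 - 7x - 60. By the rational root theorem (leading coefficient 1), any rational root is an integer divisor of 60: try ±1, ±2, ... in turn.
Test x = 1: value = -60 ≠ 0.
Test x = -1: value = -48 ≠ 0.
Test x = 2: value = -42 ≠ 0.
Test x = -2: value = -30 ≠ 0.
Test x = 3: value = 0 ✓, so (x - 3) is a factor.
Synthetic division by (x - 3): bring down 1; 1(3) + 6 = 9; 9(3) - 7 = 20; 20(3) - 60 = 0 → quotient x^2 + 9x + 20, remainder 0.
Solve the quadratic x^2 + 9x + 20 = 0: discriminant = 9^2 - 4(1)(20) = 81 - 80 = 1.
sqrt(1) = 1, so x = (-9 ± 1)/2: x = -4 or x = -5.
Collecting all roots found:

x = -5, x = -4, x = 3


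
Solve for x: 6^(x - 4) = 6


Express both sides with the same base.
6 = 6^1
Since the bases match, equate exponents: x - 4 = 1
So x = 1 - (-4) = 5

x = 5


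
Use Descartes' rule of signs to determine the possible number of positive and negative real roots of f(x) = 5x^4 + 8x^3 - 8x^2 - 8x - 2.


Descartes' rule of signs:

For positive roots, count sign changes in f(x) = 5x^4 + 8x^3 - 8x^2 - 8x - 2:
Signs of coefficients: +, +, -, -, -
Number of sign changes: 1
Possible positive real roots: 1

For negative roots, examine f(-x) = 5x^4 - 8x^3 - 8x^2 + 8x - 2:
Signs of coefficients: +, -, -, +, -
Number of sign changes: 3
Possible negative real roots: 3, 1

Positive roots: 1; Negative roots: 3 or 1


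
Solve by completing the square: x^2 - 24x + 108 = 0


Start: x^2 - 24x + 108 = 0
Move constant: x^2 - 24x = -108
Half of -24 is -12, squared is 144
Add 144 to both sides: x^2 - 24x + 144 = 36
(x - 12)^2 = 36
x - 12 = ±6
x = 12 + 6 = 18 or x = 12 - 6 = 6

x = 6, x = 18


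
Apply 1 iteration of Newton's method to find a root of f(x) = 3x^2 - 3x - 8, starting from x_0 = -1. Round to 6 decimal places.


Newton's method: x_(n+1) = x_n - f(x_n)/f'(x_n)
f(x) = 3x^2 - 3x - 8
f'(x) = 6x - 3

Iteration 1:
  f(-1.000000) = -2.000000
  f'(-1.000000) = -9.000000
  x_1 = -1.000000 - (-2.000000)/(-9.000000) = -1.222222

x_1 = -1.222222


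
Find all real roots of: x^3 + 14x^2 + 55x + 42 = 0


Let p(x) = x^3 + 14x^2 + 55x + 42. By the rational root theorem (leading coefficient 1), any rational root is an integer divisor of 42: try ±1, ±2, ... in turn.
Test x = 1: value = 112 ≠ 0.
Test x = -1: value = 0 ✓, so (x + 1) is a factor.
Synthetic division by (x + 1): bring down 1; 1(-1) + 14 = 13; 13(-1) + 55 = 42; 42(-1) + 42 = 0 → quotient x^2 + 13x + 42, remainder 0.
Solve the quadratic x^2 + 13x + 42 = 0: discriminant = 13^2 - 4(1)(42) = 169 - 168 = 1.
sqrt(1) = 1, so x = (-13 ± 1)/2: x = -6 or x = -7.

x = -7, x = -6, x = -1


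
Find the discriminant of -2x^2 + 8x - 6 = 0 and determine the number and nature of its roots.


For ax^2 + bx + c = 0, discriminant D = b^2 - 4ac
Here a = -2, b = 8, c = -6
D = (8)^2 - 4(-2)(-6) = 64 - 48 = 16

D = 16 > 0 and is a perfect square (sqrt = 4)
The equation has 2 distinct real rational roots.

Discriminant = 16, 2 distinct real rational roots


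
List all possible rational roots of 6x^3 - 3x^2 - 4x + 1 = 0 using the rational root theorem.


Rational root theorem: possible roots are ±p/q where:
  p divides the constant term (1): p ∈ {1}
  q divides the leading coefficient (6): q ∈ {1, 2, 3, 6}

All possible rational roots: -1, -1/2, -1/3, -1/6, 1/6, 1/3, 1/2, 1

-1, -1/2, -1/3, -1/6, 1/6, 1/3, 1/2, 1
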